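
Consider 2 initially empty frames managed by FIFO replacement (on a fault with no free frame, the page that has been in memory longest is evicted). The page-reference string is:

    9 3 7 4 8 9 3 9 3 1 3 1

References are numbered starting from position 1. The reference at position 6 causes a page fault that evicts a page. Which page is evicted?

4

pos 1: 9 → miss, frames [9]
pos 2: 3 → miss, frames [9, 3]
pos 3: 7 → miss, evict 9, frames [3, 7]
pos 4: 4 → miss, evict 3, frames [7, 4]
pos 5: 8 → miss, evict 7, frames [4, 8]
pos 6: 9 → miss, evict 4, frames [8, 9]
At position 6, page 4 is evicted.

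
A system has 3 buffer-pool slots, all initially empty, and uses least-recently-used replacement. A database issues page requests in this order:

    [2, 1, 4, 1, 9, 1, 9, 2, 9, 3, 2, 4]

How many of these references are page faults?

7

2 -> miss, frames [2]
1 -> miss, frames [2, 1]
4 -> miss, frames [2, 1, 4]
1 -> hit
9 -> miss, evict 2, frames [4, 1, 9]
1 -> hit
9 -> hit
2 -> miss, evict 4, frames [1, 9, 2]
9 -> hit
3 -> miss, evict 1, frames [2, 9, 3]
2 -> hit
4 -> miss, evict 9, frames [3, 2, 4]
Page faults: 7.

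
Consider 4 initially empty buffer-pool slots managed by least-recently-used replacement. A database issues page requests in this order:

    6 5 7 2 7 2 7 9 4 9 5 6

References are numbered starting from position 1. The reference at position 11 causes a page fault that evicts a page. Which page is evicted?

2

pos 1: 6: fault, frames {6}
pos 2: 5: fault, frames {6,5}
pos 3: 7: fault, frames {6,5,7}
pos 4: 2: fault, frames {6,5,7,2}
pos 5: 7: hit
pos 6: 2: hit
pos 7: 7: hit
pos 8: 9: fault, evict 6, frames {5,2,7,9}
pos 9: 4: fault, evict 5, frames {2,7,9,4}
pos 10: 9: hit
pos 11: 5: fault, evict 2, frames {7,4,9,5}
At position 11, page 2 is evicted.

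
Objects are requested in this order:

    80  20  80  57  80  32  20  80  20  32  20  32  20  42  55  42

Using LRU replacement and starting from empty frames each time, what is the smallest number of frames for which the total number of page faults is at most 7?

3

f=1: 16 faults
f=2: 9 faults
f=3: 7 faults
f=4: 6 faults
f=5: 6 faults
f=6: 6 faults
Smallest f with faults ≤ 7 is 3.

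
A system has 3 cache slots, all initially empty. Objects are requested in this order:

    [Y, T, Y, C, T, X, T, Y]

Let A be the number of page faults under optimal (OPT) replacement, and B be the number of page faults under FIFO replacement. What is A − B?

Under OPT: F F . F . F . . → 4 faults.
Under FIFO: F F . F . F . F → 5 faults.
A − B = 4 − 5 = -1.

-1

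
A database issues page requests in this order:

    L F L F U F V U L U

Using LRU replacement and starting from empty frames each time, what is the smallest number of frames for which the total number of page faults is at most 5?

3

f=1: 10 faults
f=2: 6 faults
f=3: 5 faults
f=4: 4 faults
Smallest f with faults ≤ 5 is 3.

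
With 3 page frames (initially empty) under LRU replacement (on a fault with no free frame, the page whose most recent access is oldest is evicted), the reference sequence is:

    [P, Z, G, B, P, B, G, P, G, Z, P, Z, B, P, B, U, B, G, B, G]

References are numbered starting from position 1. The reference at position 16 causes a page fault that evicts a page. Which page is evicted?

Z

pos 1: P → miss, frames (P)
pos 2: Z → miss, frames (P Z)
pos 3: G → miss, frames (P Z G)
pos 4: B → miss, evict P, frames (Z G B)
pos 5: P → miss, evict Z, frames (G B P)
pos 6: B → hit
pos 7: G → hit
pos 8: P → hit
pos 9: G → hit
pos 10: Z → miss, evict B, frames (P G Z)
pos 11: P → hit
pos 12: Z → hit
pos 13: B → miss, evict G, frames (P Z B)
pos 14: P → hit
pos 15: B → hit
pos 16: U → miss, evict Z, frames (P B U)
At position 16, page Z is evicted.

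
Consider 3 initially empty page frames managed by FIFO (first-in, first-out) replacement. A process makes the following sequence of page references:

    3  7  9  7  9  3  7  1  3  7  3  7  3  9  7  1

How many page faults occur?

8

3 → miss, frames {3}
7 → miss, frames {3,7}
9 → miss, frames {3,7,9}
7 → hit
9 → hit
3 → hit
7 → hit
1 → miss, evict 3, frames {7,9,1}
3 → miss, evict 7, frames {9,1,3}
7 → miss, evict 9, frames {1,3,7}
3 → hit
7 → hit
3 → hit
9 → miss, evict 1, frames {3,7,9}
7 → hit
1 → miss, evict 3, frames {7,9,1}
Page faults: 8.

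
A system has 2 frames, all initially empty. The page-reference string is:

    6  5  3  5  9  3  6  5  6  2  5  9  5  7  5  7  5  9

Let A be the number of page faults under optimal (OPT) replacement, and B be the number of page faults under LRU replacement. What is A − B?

-2

Under OPT: F F F . F . F F . F . F . F . . . F → 10 faults.
Under LRU: F F F . F F F F . F F F . F . . . F → 12 faults.
A − B = 10 − 12 = -2.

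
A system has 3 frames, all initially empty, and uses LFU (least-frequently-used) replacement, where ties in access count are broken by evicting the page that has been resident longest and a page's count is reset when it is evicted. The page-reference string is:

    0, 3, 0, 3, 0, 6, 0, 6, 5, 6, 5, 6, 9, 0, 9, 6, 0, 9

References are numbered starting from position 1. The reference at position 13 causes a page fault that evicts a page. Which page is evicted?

5

pos 1: 0: miss, frames [0]
pos 2: 3: miss, frames [0, 3]
pos 3: 0: hit
pos 4: 3: hit
pos 5: 0: hit
pos 6: 6: miss, frames [0, 3, 6]
pos 7: 0: hit
pos 8: 6: hit
pos 9: 5: miss, evict 3, frames [0, 6, 5]
pos 10: 6: hit
pos 11: 5: hit
pos 12: 6: hit
pos 13: 9: miss, evict 5, frames [0, 6, 9]
At position 13, page 5 is evicted.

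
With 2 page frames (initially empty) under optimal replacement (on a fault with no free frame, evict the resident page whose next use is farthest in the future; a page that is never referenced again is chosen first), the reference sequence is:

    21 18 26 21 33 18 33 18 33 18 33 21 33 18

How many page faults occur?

7

21 → fault, frames (21)
18 → fault, frames (21 18)
26 → fault, evict 18, frames (21 26)
21 → hit
33 → fault, evict 26, frames (21 33)
18 → fault, evict 21, frames (33 18)
33 → hit
18 → hit
33 → hit
18 → hit
33 → hit
21 → fault, evict 18, frames (33 21)
33 → hit
18 → fault, evict 21, frames (33 18)
Page faults: 7.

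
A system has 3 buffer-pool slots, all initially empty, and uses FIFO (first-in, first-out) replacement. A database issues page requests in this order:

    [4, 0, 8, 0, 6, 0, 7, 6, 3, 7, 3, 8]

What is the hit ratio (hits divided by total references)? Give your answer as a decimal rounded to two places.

4 -> miss, frames (4)
0 -> miss, frames (4 0)
8 -> miss, frames (4 0 8)
0 -> hit
6 -> miss, evict 4, frames (0 8 6)
0 -> hit
7 -> miss, evict 0, frames (8 6 7)
6 -> hit
3 -> miss, evict 8, frames (6 7 3)
7 -> hit
3 -> hit
8 -> miss, evict 6, frames (7 3 8)
Hits: 5 of 12 references → 5/12 = 0.4167.

0.42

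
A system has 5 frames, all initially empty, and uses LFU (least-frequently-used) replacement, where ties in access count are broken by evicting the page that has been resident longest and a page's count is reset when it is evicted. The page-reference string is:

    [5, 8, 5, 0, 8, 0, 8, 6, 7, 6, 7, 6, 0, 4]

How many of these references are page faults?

5 -> fault, frames [5]
8 -> fault, frames [5, 8]
5 -> hit
0 -> fault, frames [5, 8, 0]
8 -> hit
0 -> hit
8 -> hit
6 -> fault, frames [5, 8, 0, 6]
7 -> fault, frames [5, 8, 0, 6, 7]
6 -> hit
7 -> hit
6 -> hit
0 -> hit
4 -> fault, evict 5, frames [8, 0, 6, 7, 4]
Page faults: 6.

6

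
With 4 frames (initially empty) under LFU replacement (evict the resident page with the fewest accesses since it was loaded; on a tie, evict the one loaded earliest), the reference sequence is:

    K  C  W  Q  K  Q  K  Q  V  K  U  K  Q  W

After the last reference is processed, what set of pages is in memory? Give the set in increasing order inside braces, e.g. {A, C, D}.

{K, Q, U, W}

K: fault, frames [K]
C: fault, frames [K, C]
W: fault, frames [K, C, W]
Q: fault, frames [K, C, W, Q]
K: hit
Q: hit
K: hit
Q: hit
V: fault, evict C, frames [K, W, Q, V]
K: hit
U: fault, evict W, frames [K, Q, V, U]
K: hit
Q: hit
W: fault, evict V, frames [K, Q, U, W]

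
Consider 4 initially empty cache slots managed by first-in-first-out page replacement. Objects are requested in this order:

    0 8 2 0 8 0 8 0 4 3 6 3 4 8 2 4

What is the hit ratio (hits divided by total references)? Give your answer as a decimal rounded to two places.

0.44

0 -> miss, frames (0)
8 -> miss, frames (0 8)
2 -> miss, frames (0 8 2)
0 -> hit
8 -> hit
0 -> hit
8 -> hit
0 -> hit
4 -> miss, frames (0 8 2 4)
3 -> miss, evict 0, frames (8 2 4 3)
6 -> miss, evict 8, frames (2 4 3 6)
3 -> hit
4 -> hit
8 -> miss, evict 2, frames (4 3 6 8)
2 -> miss, evict 4, frames (3 6 8 2)
4 -> miss, evict 3, frames (6 8 2 4)
Hits: 7 of 16 references → 7/16 = 0.4375.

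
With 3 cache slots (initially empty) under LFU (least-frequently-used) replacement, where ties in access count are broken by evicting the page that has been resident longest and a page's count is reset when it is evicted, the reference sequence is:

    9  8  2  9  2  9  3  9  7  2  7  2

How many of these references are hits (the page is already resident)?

9: fault, frames [9]
8: fault, frames [9, 8]
2: fault, frames [9, 8, 2]
9: hit
2: hit
9: hit
3: fault, evict 8, frames [9, 2, 3]
9: hit
7: fault, evict 3, frames [9, 2, 7]
2: hit
7: hit
2: hit
Hits: 7.

7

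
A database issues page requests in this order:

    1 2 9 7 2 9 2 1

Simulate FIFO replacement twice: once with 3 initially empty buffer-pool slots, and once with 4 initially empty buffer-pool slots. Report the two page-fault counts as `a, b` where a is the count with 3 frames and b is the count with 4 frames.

5, 4

3 frames: F F F F . . . F → 5 faults.
4 frames: F F F F . . . . → 4 faults.
4 < 5: adding a frame reduced faults, as is typical.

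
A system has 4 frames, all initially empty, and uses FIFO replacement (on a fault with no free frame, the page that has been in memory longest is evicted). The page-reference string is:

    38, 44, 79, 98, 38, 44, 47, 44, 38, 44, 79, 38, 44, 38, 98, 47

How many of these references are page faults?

10

38 → fault, frames {38}
44 → fault, frames {38,44}
79 → fault, frames {38,44,79}
98 → fault, frames {38,44,79,98}
38 → hit
44 → hit
47 → fault, evict 38, frames {44,79,98,47}
44 → hit
38 → fault, evict 44, frames {79,98,47,38}
44 → fault, evict 79, frames {98,47,38,44}
79 → fault, evict 98, frames {47,38,44,79}
38 → hit
44 → hit
38 → hit
98 → fault, evict 47, frames {38,44,79,98}
47 → fault, evict 38, frames {44,79,98,47}
Page faults: 10.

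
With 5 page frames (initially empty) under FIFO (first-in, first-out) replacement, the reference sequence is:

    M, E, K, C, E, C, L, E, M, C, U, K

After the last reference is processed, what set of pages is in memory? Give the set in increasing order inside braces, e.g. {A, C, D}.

M: fault, frames (M)
E: fault, frames (M E)
K: fault, frames (M E K)
C: fault, frames (M E K C)
E: hit
C: hit
L: fault, frames (M E K C L)
E: hit
M: hit
C: hit
U: fault, evict M, frames (E K C L U)
K: hit

{C, E, K, L, U}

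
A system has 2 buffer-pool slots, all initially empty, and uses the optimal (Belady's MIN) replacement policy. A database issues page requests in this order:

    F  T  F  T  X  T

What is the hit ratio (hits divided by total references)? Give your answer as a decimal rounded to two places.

0.50

F → miss, frames [F]
T → miss, frames [F, T]
F → hit
T → hit
X → miss, evict F, frames [T, X]
T → hit
Hits: 3 of 6 references → 3/6 = 0.5000.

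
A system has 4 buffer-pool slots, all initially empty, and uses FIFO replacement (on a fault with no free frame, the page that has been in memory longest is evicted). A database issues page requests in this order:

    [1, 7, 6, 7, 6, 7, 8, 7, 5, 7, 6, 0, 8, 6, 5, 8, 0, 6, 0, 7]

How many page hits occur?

1 → miss, frames [1]
7 → miss, frames [1, 7]
6 → miss, frames [1, 7, 6]
7 → hit
6 → hit
7 → hit
8 → miss, frames [1, 7, 6, 8]
7 → hit
5 → miss, evict 1, frames [7, 6, 8, 5]
7 → hit
6 → hit
0 → miss, evict 7, frames [6, 8, 5, 0]
8 → hit
6 → hit
5 → hit
8 → hit
0 → hit
6 → hit
0 → hit
7 → miss, evict 6, frames [8, 5, 0, 7]
Hits: 13.

13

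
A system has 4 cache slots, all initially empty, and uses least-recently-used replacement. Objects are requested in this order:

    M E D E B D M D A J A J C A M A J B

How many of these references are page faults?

M -> fault, frames [M]
E -> fault, frames [M, E]
D -> fault, frames [M, E, D]
E -> hit
B -> fault, frames [M, D, E, B]
D -> hit
M -> hit
D -> hit
A -> fault, evict E, frames [B, M, D, A]
J -> fault, evict B, frames [M, D, A, J]
A -> hit
J -> hit
C -> fault, evict M, frames [D, A, J, C]
A -> hit
M -> fault, evict D, frames [J, C, A, M]
A -> hit
J -> hit
B -> fault, evict C, frames [M, A, J, B]
Page faults: 9.

9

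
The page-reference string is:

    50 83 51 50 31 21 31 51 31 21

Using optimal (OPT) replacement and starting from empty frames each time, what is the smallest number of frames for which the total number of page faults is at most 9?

f=1: 10 faults
f=2: 7 faults
f=3: 5 faults
f=4: 5 faults
f=5: 5 faults
Smallest f with faults ≤ 9 is 2.

2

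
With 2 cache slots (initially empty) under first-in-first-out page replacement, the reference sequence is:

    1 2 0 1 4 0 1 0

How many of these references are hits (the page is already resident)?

1: miss, frames [1]
2: miss, frames [1, 2]
0: miss, evict 1, frames [2, 0]
1: miss, evict 2, frames [0, 1]
4: miss, evict 0, frames [1, 4]
0: miss, evict 1, frames [4, 0]
1: miss, evict 4, frames [0, 1]
0: hit
Hits: 1.

1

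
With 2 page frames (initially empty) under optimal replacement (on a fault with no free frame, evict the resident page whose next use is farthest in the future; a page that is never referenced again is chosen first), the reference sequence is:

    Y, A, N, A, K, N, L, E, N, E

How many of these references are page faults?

6

Y → fault, frames (Y)
A → fault, frames (Y A)
N → fault, evict Y, frames (A N)
A → hit
K → fault, evict A, frames (N K)
N → hit
L → fault, evict K, frames (N L)
E → fault, evict L, frames (N E)
N → hit
E → hit
Page faults: 6.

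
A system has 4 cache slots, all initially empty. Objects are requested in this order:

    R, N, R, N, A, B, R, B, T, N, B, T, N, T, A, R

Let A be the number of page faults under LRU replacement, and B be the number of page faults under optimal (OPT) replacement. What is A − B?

2

Under LRU: F F . . F F . . F F . . . . F F → 8 faults.
Under OPT: F F . . F F . . F . . . . . . F → 6 faults.
A − B = 8 − 6 = 2.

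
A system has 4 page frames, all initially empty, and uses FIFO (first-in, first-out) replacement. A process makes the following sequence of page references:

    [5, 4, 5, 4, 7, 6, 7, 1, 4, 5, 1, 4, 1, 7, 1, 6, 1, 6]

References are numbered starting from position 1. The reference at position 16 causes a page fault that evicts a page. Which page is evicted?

1

pos 1: 5 -> fault, frames (5)
pos 2: 4 -> fault, frames (5 4)
pos 3: 5 -> hit
pos 4: 4 -> hit
pos 5: 7 -> fault, frames (5 4 7)
pos 6: 6 -> fault, frames (5 4 7 6)
pos 7: 7 -> hit
pos 8: 1 -> fault, evict 5, frames (4 7 6 1)
pos 9: 4 -> hit
pos 10: 5 -> fault, evict 4, frames (7 6 1 5)
pos 11: 1 -> hit
pos 12: 4 -> fault, evict 7, frames (6 1 5 4)
pos 13: 1 -> hit
pos 14: 7 -> fault, evict 6, frames (1 5 4 7)
pos 15: 1 -> hit
pos 16: 6 -> fault, evict 1, frames (5 4 7 6)
At position 16, page 1 is evicted.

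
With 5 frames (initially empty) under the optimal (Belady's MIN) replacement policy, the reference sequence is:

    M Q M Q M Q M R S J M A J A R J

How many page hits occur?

10

M -> fault, frames [M]
Q -> fault, frames [M, Q]
M -> hit
Q -> hit
M -> hit
Q -> hit
M -> hit
R -> fault, frames [M, Q, R]
S -> fault, frames [M, Q, R, S]
J -> fault, frames [M, Q, R, S, J]
M -> hit
A -> fault, evict S, frames [M, Q, R, J, A]
J -> hit
A -> hit
R -> hit
J -> hit
Hits: 10.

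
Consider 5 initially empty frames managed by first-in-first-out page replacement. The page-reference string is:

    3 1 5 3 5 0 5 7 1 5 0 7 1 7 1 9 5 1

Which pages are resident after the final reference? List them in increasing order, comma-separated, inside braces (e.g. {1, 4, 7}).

{0, 1, 5, 7, 9}

3 -> miss, frames (3)
1 -> miss, frames (3 1)
5 -> miss, frames (3 1 5)
3 -> hit
5 -> hit
0 -> miss, frames (3 1 5 0)
5 -> hit
7 -> miss, frames (3 1 5 0 7)
1 -> hit
5 -> hit
0 -> hit
7 -> hit
1 -> hit
7 -> hit
1 -> hit
9 -> miss, evict 3, frames (1 5 0 7 9)
5 -> hit
1 -> hit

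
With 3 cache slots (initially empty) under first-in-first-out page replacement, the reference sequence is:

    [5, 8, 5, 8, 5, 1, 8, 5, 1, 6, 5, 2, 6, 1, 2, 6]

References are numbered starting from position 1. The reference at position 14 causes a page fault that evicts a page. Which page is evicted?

pos 1: 5: miss, frames (5)
pos 2: 8: miss, frames (5 8)
pos 3: 5: hit
pos 4: 8: hit
pos 5: 5: hit
pos 6: 1: miss, frames (5 8 1)
pos 7: 8: hit
pos 8: 5: hit
pos 9: 1: hit
pos 10: 6: miss, evict 5, frames (8 1 6)
pos 11: 5: miss, evict 8, frames (1 6 5)
pos 12: 2: miss, evict 1, frames (6 5 2)
pos 13: 6: hit
pos 14: 1: miss, evict 6, frames (5 2 1)
At position 14, page 6 is evicted.

6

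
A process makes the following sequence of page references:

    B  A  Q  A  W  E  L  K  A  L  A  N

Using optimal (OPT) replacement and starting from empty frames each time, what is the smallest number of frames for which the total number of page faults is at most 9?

f=1: 12 faults
f=2: 9 faults
f=3: 8 faults
f=4: 8 faults
f=5: 8 faults
f=6: 8 faults
f=7: 8 faults
f=8: 8 faults
Smallest f with faults ≤ 9 is 2.

2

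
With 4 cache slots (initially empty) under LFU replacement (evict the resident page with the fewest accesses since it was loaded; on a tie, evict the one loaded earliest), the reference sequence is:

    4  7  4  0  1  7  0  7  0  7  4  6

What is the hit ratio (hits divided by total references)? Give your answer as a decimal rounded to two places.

0.58

4 → fault, frames {4}
7 → fault, frames {4,7}
4 → hit
0 → fault, frames {4,7,0}
1 → fault, frames {4,7,0,1}
7 → hit
0 → hit
7 → hit
0 → hit
7 → hit
4 → hit
6 → fault, evict 1, frames {4,7,0,6}
Hits: 7 of 12 references → 7/12 = 0.5833.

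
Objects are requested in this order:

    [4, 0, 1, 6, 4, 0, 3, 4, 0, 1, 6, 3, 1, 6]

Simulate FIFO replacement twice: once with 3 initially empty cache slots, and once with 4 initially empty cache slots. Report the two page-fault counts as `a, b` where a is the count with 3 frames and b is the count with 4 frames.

9, 10

3 frames: F F F F F F F . . F F . . . → 9 faults.
4 frames: F F F F . . F F F F F F . . → 10 faults.
10 > 9: adding a frame increased faults — Belady's anomaly.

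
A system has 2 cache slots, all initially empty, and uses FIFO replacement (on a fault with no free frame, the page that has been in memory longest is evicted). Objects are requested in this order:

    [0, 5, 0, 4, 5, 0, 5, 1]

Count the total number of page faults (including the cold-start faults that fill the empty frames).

6

0: fault, frames [0]
5: fault, frames [0, 5]
0: hit
4: fault, evict 0, frames [5, 4]
5: hit
0: fault, evict 5, frames [4, 0]
5: fault, evict 4, frames [0, 5]
1: fault, evict 0, frames [5, 1]
Page faults: 6.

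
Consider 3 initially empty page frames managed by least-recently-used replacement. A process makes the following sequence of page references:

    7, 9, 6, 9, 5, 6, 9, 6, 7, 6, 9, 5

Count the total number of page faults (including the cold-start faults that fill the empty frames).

6

7: fault, frames (7)
9: fault, frames (7 9)
6: fault, frames (7 9 6)
9: hit
5: fault, evict 7, frames (6 9 5)
6: hit
9: hit
6: hit
7: fault, evict 5, frames (9 6 7)
6: hit
9: hit
5: fault, evict 7, frames (6 9 5)
Page faults: 6.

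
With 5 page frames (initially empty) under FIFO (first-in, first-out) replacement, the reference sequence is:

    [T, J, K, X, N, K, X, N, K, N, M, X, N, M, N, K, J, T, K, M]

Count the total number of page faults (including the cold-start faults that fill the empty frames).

7

T → fault, frames [T]
J → fault, frames [T, J]
K → fault, frames [T, J, K]
X → fault, frames [T, J, K, X]
N → fault, frames [T, J, K, X, N]
K → hit
X → hit
N → hit
K → hit
N → hit
M → fault, evict T, frames [J, K, X, N, M]
X → hit
N → hit
M → hit
N → hit
K → hit
J → hit
T → fault, evict J, frames [K, X, N, M, T]
K → hit
M → hit
Page faults: 7.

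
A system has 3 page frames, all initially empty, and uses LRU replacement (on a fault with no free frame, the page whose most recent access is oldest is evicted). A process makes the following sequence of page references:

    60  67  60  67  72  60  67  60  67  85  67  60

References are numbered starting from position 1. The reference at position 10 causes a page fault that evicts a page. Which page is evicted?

72

pos 1: 60: miss, frames {60}
pos 2: 67: miss, frames {60,67}
pos 3: 60: hit
pos 4: 67: hit
pos 5: 72: miss, frames {60,67,72}
pos 6: 60: hit
pos 7: 67: hit
pos 8: 60: hit
pos 9: 67: hit
pos 10: 85: miss, evict 72, frames {60,67,85}
At position 10, page 72 is evicted.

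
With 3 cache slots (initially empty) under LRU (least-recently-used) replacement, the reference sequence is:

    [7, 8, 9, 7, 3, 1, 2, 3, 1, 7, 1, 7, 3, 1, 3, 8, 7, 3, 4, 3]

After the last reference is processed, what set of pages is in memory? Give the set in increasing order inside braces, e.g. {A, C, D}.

7 → fault, frames [7]
8 → fault, frames [7, 8]
9 → fault, frames [7, 8, 9]
7 → hit
3 → fault, evict 8, frames [9, 7, 3]
1 → fault, evict 9, frames [7, 3, 1]
2 → fault, evict 7, frames [3, 1, 2]
3 → hit
1 → hit
7 → fault, evict 2, frames [3, 1, 7]
1 → hit
7 → hit
3 → hit
1 → hit
3 → hit
8 → fault, evict 7, frames [1, 3, 8]
7 → fault, evict 1, frames [3, 8, 7]
3 → hit
4 → fault, evict 8, frames [7, 3, 4]
3 → hit

{3, 4, 7}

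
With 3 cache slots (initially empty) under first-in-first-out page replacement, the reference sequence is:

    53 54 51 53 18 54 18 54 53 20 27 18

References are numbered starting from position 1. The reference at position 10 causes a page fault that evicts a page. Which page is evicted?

51

pos 1: 53 -> miss, frames [53]
pos 2: 54 -> miss, frames [53, 54]
pos 3: 51 -> miss, frames [53, 54, 51]
pos 4: 53 -> hit
pos 5: 18 -> miss, evict 53, frames [54, 51, 18]
pos 6: 54 -> hit
pos 7: 18 -> hit
pos 8: 54 -> hit
pos 9: 53 -> miss, evict 54, frames [51, 18, 53]
pos 10: 20 -> miss, evict 51, frames [18, 53, 20]
At position 10, page 51 is evicted.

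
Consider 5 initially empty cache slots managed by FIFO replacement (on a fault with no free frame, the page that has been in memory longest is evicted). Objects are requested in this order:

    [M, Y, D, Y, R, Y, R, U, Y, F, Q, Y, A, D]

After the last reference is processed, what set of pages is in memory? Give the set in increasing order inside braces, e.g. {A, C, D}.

{A, D, F, Q, Y}

M -> miss, frames [M]
Y -> miss, frames [M, Y]
D -> miss, frames [M, Y, D]
Y -> hit
R -> miss, frames [M, Y, D, R]
Y -> hit
R -> hit
U -> miss, frames [M, Y, D, R, U]
Y -> hit
F -> miss, evict M, frames [Y, D, R, U, F]
Q -> miss, evict Y, frames [D, R, U, F, Q]
Y -> miss, evict D, frames [R, U, F, Q, Y]
A -> miss, evict R, frames [U, F, Q, Y, A]
D -> miss, evict U, frames [F, Q, Y, A, D]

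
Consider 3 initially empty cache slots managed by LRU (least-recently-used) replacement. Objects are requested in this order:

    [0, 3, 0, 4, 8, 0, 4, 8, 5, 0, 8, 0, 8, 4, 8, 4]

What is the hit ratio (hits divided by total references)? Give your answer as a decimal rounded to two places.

0 -> miss, frames {0}
3 -> miss, frames {0,3}
0 -> hit
4 -> miss, frames {3,0,4}
8 -> miss, evict 3, frames {0,4,8}
0 -> hit
4 -> hit
8 -> hit
5 -> miss, evict 0, frames {4,8,5}
0 -> miss, evict 4, frames {8,5,0}
8 -> hit
0 -> hit
8 -> hit
4 -> miss, evict 5, frames {0,8,4}
8 -> hit
4 -> hit
Hits: 9 of 16 references → 9/16 = 0.5625.

0.56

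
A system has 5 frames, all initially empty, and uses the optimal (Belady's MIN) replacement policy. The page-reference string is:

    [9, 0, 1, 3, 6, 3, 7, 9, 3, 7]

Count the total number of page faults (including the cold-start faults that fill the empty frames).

6

9 → fault, frames [9]
0 → fault, frames [9, 0]
1 → fault, frames [9, 0, 1]
3 → fault, frames [9, 0, 1, 3]
6 → fault, frames [9, 0, 1, 3, 6]
3 → hit
7 → fault, evict 6, frames [9, 0, 1, 3, 7]
9 → hit
3 → hit
7 → hit
Page faults: 6.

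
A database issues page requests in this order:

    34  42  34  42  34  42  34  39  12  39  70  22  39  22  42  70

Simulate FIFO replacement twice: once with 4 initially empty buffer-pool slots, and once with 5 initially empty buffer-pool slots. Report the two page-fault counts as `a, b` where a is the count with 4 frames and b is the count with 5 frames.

4 frames: F F . . . . . F F . F F . . F . → 7 faults.
5 frames: F F . . . . . F F . F F . . . . → 6 faults.
6 < 7: adding a frame reduced faults, as is typical.

7, 6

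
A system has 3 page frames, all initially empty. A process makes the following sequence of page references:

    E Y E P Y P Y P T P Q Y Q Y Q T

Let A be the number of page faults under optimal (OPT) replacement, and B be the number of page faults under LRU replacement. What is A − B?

-2

Under OPT: F F . F . . . . F . F . . . . . → 5 faults.
Under LRU: F F . F . . . . F . F F . . . F → 7 faults.
A − B = 5 − 7 = -2.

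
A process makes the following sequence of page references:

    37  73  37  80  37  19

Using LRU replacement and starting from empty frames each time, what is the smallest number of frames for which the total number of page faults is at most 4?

f=1: 6 faults
f=2: 4 faults
f=3: 4 faults
f=4: 4 faults
Smallest f with faults ≤ 4 is 2.

2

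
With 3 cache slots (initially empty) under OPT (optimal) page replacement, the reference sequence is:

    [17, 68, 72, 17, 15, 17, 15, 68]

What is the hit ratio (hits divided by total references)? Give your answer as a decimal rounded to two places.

17 -> fault, frames (17)
68 -> fault, frames (17 68)
72 -> fault, frames (17 68 72)
17 -> hit
15 -> fault, evict 72, frames (17 68 15)
17 -> hit
15 -> hit
68 -> hit
Hits: 4 of 8 references → 4/8 = 0.5000.

0.50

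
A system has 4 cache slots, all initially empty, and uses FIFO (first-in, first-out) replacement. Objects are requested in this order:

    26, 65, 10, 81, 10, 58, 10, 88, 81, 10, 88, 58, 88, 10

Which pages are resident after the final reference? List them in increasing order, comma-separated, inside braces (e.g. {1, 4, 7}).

26 → fault, frames (26)
65 → fault, frames (26 65)
10 → fault, frames (26 65 10)
81 → fault, frames (26 65 10 81)
10 → hit
58 → fault, evict 26, frames (65 10 81 58)
10 → hit
88 → fault, evict 65, frames (10 81 58 88)
81 → hit
10 → hit
88 → hit
58 → hit
88 → hit
10 → hit

{10, 58, 81, 88}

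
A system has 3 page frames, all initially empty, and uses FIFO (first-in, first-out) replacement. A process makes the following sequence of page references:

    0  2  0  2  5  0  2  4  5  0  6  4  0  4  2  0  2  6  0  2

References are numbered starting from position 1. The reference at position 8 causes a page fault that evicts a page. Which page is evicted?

pos 1: 0 → fault, frames [0]
pos 2: 2 → fault, frames [0, 2]
pos 3: 0 → hit
pos 4: 2 → hit
pos 5: 5 → fault, frames [0, 2, 5]
pos 6: 0 → hit
pos 7: 2 → hit
pos 8: 4 → fault, evict 0, frames [2, 5, 4]
At position 8, page 0 is evicted.

0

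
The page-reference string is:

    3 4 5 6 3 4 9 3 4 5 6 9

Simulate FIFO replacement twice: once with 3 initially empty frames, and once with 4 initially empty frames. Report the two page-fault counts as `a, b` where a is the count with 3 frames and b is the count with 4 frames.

3 frames: F F F F F F F . . F F . → 9 faults.
4 frames: F F F F . . F F F F F F → 10 faults.
10 > 9: adding a frame increased faults — Belady's anomaly.

9, 10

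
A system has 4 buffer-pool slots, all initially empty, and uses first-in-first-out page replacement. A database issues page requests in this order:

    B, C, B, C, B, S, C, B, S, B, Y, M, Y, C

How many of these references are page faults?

B → fault, frames {B}
C → fault, frames {B,C}
B → hit
C → hit
B → hit
S → fault, frames {B,C,S}
C → hit
B → hit
S → hit
B → hit
Y → fault, frames {B,C,S,Y}
M → fault, evict B, frames {C,S,Y,M}
Y → hit
C → hit
Page faults: 5.

5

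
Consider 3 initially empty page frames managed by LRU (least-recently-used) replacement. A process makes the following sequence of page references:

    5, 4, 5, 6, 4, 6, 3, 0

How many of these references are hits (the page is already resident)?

3

5 → fault, frames {5}
4 → fault, frames {5,4}
5 → hit
6 → fault, frames {4,5,6}
4 → hit
6 → hit
3 → fault, evict 5, frames {4,6,3}
0 → fault, evict 4, frames {6,3,0}
Hits: 3.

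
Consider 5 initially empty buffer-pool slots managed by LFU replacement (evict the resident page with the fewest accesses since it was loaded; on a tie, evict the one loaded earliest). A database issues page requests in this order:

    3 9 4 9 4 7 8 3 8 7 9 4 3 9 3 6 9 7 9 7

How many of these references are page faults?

3 -> miss, frames [3]
9 -> miss, frames [3, 9]
4 -> miss, frames [3, 9, 4]
9 -> hit
4 -> hit
7 -> miss, frames [3, 9, 4, 7]
8 -> miss, frames [3, 9, 4, 7, 8]
3 -> hit
8 -> hit
7 -> hit
9 -> hit
4 -> hit
3 -> hit
9 -> hit
3 -> hit
6 -> miss, evict 7, frames [3, 9, 4, 8, 6]
9 -> hit
7 -> miss, evict 6, frames [3, 9, 4, 8, 7]
9 -> hit
7 -> hit
Page faults: 7.

7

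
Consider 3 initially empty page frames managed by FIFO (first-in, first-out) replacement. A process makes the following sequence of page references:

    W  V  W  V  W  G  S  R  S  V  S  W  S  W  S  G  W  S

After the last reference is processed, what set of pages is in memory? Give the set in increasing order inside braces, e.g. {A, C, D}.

W → fault, frames {W}
V → fault, frames {W,V}
W → hit
V → hit
W → hit
G → fault, frames {W,V,G}
S → fault, evict W, frames {V,G,S}
R → fault, evict V, frames {G,S,R}
S → hit
V → fault, evict G, frames {S,R,V}
S → hit
W → fault, evict S, frames {R,V,W}
S → fault, evict R, frames {V,W,S}
W → hit
S → hit
G → fault, evict V, frames {W,S,G}
W → hit
S → hit

{G, S, W}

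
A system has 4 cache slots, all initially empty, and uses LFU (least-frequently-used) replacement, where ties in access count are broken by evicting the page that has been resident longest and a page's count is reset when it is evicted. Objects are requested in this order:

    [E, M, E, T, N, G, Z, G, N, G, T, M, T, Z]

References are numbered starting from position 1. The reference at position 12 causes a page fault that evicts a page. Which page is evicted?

pos 1: E -> miss, frames {E}
pos 2: M -> miss, frames {E,M}
pos 3: E -> hit
pos 4: T -> miss, frames {E,M,T}
pos 5: N -> miss, frames {E,M,T,N}
pos 6: G -> miss, evict M, frames {E,T,N,G}
pos 7: Z -> miss, evict T, frames {E,N,G,Z}
pos 8: G -> hit
pos 9: N -> hit
pos 10: G -> hit
pos 11: T -> miss, evict Z, frames {E,N,G,T}
pos 12: M -> miss, evict T, frames {E,N,G,M}
At position 12, page T is evicted.

T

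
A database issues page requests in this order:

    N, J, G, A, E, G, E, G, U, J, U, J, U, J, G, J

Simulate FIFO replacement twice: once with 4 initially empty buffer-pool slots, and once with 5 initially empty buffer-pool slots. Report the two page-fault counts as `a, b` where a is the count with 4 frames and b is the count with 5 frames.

4 frames: F F F F F . . . F F . . . . F . → 8 faults.
5 frames: F F F F F . . . F . . . . . . . → 6 faults.
6 < 8: adding a frame reduced faults, as is typical.

8, 6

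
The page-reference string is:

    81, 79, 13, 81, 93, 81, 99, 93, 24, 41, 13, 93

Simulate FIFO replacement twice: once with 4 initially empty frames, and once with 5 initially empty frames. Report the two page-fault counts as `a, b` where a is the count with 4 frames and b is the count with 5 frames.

4 frames: F F F . F . F . F F F F → 9 faults.
5 frames: F F F . F . F . F F . . → 7 faults.
7 < 9: adding a frame reduced faults, as is typical.

9, 7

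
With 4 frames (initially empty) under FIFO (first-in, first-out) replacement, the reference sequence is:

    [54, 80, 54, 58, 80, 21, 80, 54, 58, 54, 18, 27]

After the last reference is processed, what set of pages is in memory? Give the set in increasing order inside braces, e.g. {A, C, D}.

54 -> fault, frames [54]
80 -> fault, frames [54, 80]
54 -> hit
58 -> fault, frames [54, 80, 58]
80 -> hit
21 -> fault, frames [54, 80, 58, 21]
80 -> hit
54 -> hit
58 -> hit
54 -> hit
18 -> fault, evict 54, frames [80, 58, 21, 18]
27 -> fault, evict 80, frames [58, 21, 18, 27]

{18, 21, 27, 58}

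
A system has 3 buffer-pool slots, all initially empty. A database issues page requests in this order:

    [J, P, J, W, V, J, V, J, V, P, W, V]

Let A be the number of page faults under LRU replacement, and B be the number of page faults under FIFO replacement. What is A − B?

Under LRU: F F . F F . . . . F F . → 6 faults.
Under FIFO: F F . F F F . . . F F F → 8 faults.
A − B = 6 − 8 = -2.

-2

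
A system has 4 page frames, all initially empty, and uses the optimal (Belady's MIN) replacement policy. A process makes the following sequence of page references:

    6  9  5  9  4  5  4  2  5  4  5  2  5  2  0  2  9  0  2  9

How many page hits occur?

6 → fault, frames {6}
9 → fault, frames {6,9}
5 → fault, frames {6,9,5}
9 → hit
4 → fault, frames {6,9,5,4}
5 → hit
4 → hit
2 → fault, evict 6, frames {9,5,4,2}
5 → hit
4 → hit
5 → hit
2 → hit
5 → hit
2 → hit
0 → fault, evict 4, frames {9,5,2,0}
2 → hit
9 → hit
0 → hit
2 → hit
9 → hit
Hits: 14.

14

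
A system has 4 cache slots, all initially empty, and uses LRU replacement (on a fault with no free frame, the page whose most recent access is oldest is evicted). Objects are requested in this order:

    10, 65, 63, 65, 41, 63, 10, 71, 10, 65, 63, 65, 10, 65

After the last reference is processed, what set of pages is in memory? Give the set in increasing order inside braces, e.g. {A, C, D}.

10 → fault, frames [10]
65 → fault, frames [10, 65]
63 → fault, frames [10, 65, 63]
65 → hit
41 → fault, frames [10, 63, 65, 41]
63 → hit
10 → hit
71 → fault, evict 65, frames [41, 63, 10, 71]
10 → hit
65 → fault, evict 41, frames [63, 71, 10, 65]
63 → hit
65 → hit
10 → hit
65 → hit

{10, 63, 65, 71}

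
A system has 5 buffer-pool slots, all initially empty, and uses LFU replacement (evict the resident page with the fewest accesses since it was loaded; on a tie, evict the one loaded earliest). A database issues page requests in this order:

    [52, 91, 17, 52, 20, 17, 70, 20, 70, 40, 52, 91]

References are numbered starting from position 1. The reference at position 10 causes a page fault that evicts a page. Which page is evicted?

pos 1: 52: miss, frames (52)
pos 2: 91: miss, frames (52 91)
pos 3: 17: miss, frames (52 91 17)
pos 4: 52: hit
pos 5: 20: miss, frames (52 91 17 20)
pos 6: 17: hit
pos 7: 70: miss, frames (52 91 17 20 70)
pos 8: 20: hit
pos 9: 70: hit
pos 10: 40: miss, evict 91, frames (52 17 20 70 40)
At position 10, page 91 is evicted.

91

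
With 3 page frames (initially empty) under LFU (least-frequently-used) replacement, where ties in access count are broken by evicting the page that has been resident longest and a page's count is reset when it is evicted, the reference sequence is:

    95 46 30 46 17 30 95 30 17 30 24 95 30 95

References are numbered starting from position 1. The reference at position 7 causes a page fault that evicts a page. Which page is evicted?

pos 1: 95 → fault, frames (95)
pos 2: 46 → fault, frames (95 46)
pos 3: 30 → fault, frames (95 46 30)
pos 4: 46 → hit
pos 5: 17 → fault, evict 95, frames (46 30 17)
pos 6: 30 → hit
pos 7: 95 → fault, evict 17, frames (46 30 95)
At position 7, page 17 is evicted.

17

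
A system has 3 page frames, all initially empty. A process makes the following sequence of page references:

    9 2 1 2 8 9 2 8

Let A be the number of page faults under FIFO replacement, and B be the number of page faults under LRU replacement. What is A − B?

1

Under FIFO: F F F . F F F . → 6 faults.
Under LRU: F F F . F F . . → 5 faults.
A − B = 6 − 5 = 1.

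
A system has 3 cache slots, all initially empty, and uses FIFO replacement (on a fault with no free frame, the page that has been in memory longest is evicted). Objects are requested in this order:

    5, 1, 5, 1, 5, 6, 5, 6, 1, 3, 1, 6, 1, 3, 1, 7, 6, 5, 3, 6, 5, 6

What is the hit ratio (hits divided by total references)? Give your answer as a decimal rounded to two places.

0.68

5 -> fault, frames {5}
1 -> fault, frames {5,1}
5 -> hit
1 -> hit
5 -> hit
6 -> fault, frames {5,1,6}
5 -> hit
6 -> hit
1 -> hit
3 -> fault, evict 5, frames {1,6,3}
1 -> hit
6 -> hit
1 -> hit
3 -> hit
1 -> hit
7 -> fault, evict 1, frames {6,3,7}
6 -> hit
5 -> fault, evict 6, frames {3,7,5}
3 -> hit
6 -> fault, evict 3, frames {7,5,6}
5 -> hit
6 -> hit
Hits: 15 of 22 references → 15/22 = 0.6818.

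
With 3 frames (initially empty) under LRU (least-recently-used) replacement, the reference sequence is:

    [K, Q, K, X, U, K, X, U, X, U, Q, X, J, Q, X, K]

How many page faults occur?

7

K: fault, frames {K}
Q: fault, frames {K,Q}
K: hit
X: fault, frames {Q,K,X}
U: fault, evict Q, frames {K,X,U}
K: hit
X: hit
U: hit
X: hit
U: hit
Q: fault, evict K, frames {X,U,Q}
X: hit
J: fault, evict U, frames {Q,X,J}
Q: hit
X: hit
K: fault, evict J, frames {Q,X,K}
Page faults: 7.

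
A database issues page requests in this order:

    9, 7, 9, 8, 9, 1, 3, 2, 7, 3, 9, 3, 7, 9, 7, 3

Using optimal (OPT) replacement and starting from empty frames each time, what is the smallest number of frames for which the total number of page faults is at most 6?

f=1: 16 faults
f=2: 10 faults
f=3: 7 faults
f=4: 6 faults
f=5: 6 faults
f=6: 6 faults
Smallest f with faults ≤ 6 is 4.

4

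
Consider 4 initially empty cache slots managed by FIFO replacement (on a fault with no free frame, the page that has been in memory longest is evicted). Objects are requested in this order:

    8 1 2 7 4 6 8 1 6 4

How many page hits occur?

8 -> miss, frames {8}
1 -> miss, frames {8,1}
2 -> miss, frames {8,1,2}
7 -> miss, frames {8,1,2,7}
4 -> miss, evict 8, frames {1,2,7,4}
6 -> miss, evict 1, frames {2,7,4,6}
8 -> miss, evict 2, frames {7,4,6,8}
1 -> miss, evict 7, frames {4,6,8,1}
6 -> hit
4 -> hit
Hits: 2.

2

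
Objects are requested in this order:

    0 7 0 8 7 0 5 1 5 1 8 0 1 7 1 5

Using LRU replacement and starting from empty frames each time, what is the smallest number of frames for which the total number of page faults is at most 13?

2

f=1: 16 faults
f=2: 12 faults
f=3: 9 faults
f=4: 8 faults
f=5: 5 faults
Smallest f with faults ≤ 13 is 2.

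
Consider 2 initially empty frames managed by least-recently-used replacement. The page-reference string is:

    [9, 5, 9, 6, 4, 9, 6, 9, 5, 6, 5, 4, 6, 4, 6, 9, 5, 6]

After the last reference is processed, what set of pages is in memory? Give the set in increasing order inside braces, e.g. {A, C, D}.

{5, 6}

9 → fault, frames {9}
5 → fault, frames {9,5}
9 → hit
6 → fault, evict 5, frames {9,6}
4 → fault, evict 9, frames {6,4}
9 → fault, evict 6, frames {4,9}
6 → fault, evict 4, frames {9,6}
9 → hit
5 → fault, evict 6, frames {9,5}
6 → fault, evict 9, frames {5,6}
5 → hit
4 → fault, evict 6, frames {5,4}
6 → fault, evict 5, frames {4,6}
4 → hit
6 → hit
9 → fault, evict 4, frames {6,9}
5 → fault, evict 6, frames {9,5}
6 → fault, evict 9, frames {5,6}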